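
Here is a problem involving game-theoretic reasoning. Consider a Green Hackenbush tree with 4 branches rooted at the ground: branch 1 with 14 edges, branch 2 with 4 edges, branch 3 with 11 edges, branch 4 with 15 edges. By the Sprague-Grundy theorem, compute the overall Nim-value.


The tree has 4 branches from the ground vertex.
In Green Hackenbush, the Nim-value of a simple path of length k is k.
Branch 1: length 14, Nim-value = 14
Branch 2: length 4, Nim-value = 4
Branch 3: length 11, Nim-value = 11
Branch 4: length 15, Nim-value = 15
Total Nim-value = XOR of all branch values:
0 XOR 14 = 14
14 XOR 4 = 10
10 XOR 11 = 1
1 XOR 15 = 14
Nim-value of the tree = 14

14


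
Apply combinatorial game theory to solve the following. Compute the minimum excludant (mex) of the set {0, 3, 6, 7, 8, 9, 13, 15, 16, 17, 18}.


Set = {0, 3, 6, 7, 8, 9, 13, 15, 16, 17, 18}
0 is in the set.
1 is NOT in the set. This is the mex.
mex = 1

1


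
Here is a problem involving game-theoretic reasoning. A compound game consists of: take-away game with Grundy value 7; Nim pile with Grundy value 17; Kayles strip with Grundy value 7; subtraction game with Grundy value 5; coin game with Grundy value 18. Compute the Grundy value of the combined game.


By the Sprague-Grundy theorem, the Grundy value of a sum of games is the XOR of individual Grundy values.
take-away game: Grundy value = 7. Running XOR: 0 XOR 7 = 7
Nim pile: Grundy value = 17. Running XOR: 7 XOR 17 = 22
Kayles strip: Grundy value = 7. Running XOR: 22 XOR 7 = 17
subtraction game: Grundy value = 5. Running XOR: 17 XOR 5 = 20
coin game: Grundy value = 18. Running XOR: 20 XOR 18 = 6
The combined Grundy value is 6.

6


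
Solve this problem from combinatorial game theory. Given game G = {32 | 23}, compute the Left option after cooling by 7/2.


Original game: {32 | 23} (a switch {a | b} with a > b).
Cooling by t (for t below the temperature (a - b)/2 = 9/2) taxes each move by t: {a | b} cooled by t is {a - t | b + t}.
Cooling amount: t = 7/2
Cooled Left option: 32 - 7/2 = 57/2
Cooled Right option: 23 + 7/2 = 53/2
Cooled game: {57/2 | 53/2}
Left option = 57/2

57/2


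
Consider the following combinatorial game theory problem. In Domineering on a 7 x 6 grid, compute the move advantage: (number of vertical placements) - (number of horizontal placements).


Board is 7 x 6 (rows x cols).
Left (vertical) placements: (rows-1) * cols = 6 * 6 = 36
Right (horizontal) placements: rows * (cols-1) = 7 * 5 = 35
Advantage = Left - Right = 36 - 35 = 1

1


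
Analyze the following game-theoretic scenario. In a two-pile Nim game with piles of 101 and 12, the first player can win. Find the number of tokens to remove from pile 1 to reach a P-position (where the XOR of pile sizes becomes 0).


Piles: 101 and 12
Current XOR: 101 XOR 12 = 105 (non-zero, so this is an N-position).
To make the XOR zero, we need to find a move that balances the piles.
For pile 1 (size 101): target = 101 XOR 105 = 12
We reduce pile 1 from 101 to 12.
Tokens removed: 101 - 12 = 89
Verification: 12 XOR 12 = 0

89


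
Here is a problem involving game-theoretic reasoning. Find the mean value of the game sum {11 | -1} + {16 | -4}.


G1 = {11 | -1}, G2 = {16 | -4}
Each is a switch {a | b} with numbers a > b; its mean value is (a + b)/2, and mean value is additive over game sums: m(G1 + G2) = m(G1) + m(G2).
Mean of G1 = (11 + (-1))/2 = 10/2 = 5
Mean of G2 = (16 + (-4))/2 = 12/2 = 6
Mean of G1 + G2 = 5 + 6 = 11

11


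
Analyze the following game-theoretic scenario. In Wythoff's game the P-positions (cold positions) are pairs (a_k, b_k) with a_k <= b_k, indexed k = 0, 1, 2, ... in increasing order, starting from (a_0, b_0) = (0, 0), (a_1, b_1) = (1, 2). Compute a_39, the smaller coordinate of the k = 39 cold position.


By Wythoff's theorem, a_k = floor(k * phi) and b_k = floor(k * phi^2) = a_k + k, where phi = (1 + sqrt(5))/2 is the golden ratio.
phi = (1 + sqrt(5))/2 = 1.618034
k = 39
k * phi = 39 * 1.618034 = 63.103326
a_39 = floor(k * phi) = 63

63


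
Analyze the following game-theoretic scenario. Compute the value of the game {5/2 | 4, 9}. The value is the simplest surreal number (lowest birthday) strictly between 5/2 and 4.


Left options: {5/2}, max = 5/2
Right options: {4, 9}, min = 4
All options are numbers and max(Left) < min(Right), so by the simplicity theorem the value is the simplest (earliest-born) number strictly between 5/2 and 4.
The only integer strictly between 5/2 and 4 is 3.
No non-integer in the interval can be simpler: if x is a non-integer in the interval, then floor(x) or ceil(x) also lies in the interval (the interval contains an integer), and both are proper prefixes of x's sign expansion, i.e. born earlier. So the game value is 3.
Game value = 3

3


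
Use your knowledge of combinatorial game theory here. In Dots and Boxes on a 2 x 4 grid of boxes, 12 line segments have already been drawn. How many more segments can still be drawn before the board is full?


Grid: 2 x 4 boxes, i.e. 3 rows and 5 columns of dots.
Horizontal edges: (rows + 1) * cols = 3 * 4 = 12
Vertical edges: rows * (cols + 1) = 2 * 5 = 10
Total edges: 12 + 10 = 22
Edges drawn: 12
Remaining: 22 - 12 = 10

10


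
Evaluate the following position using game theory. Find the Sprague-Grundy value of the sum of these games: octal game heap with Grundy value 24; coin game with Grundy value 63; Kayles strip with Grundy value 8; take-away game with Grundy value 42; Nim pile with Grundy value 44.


By the Sprague-Grundy theorem, the Grundy value of a sum of games is the XOR of individual Grundy values.
octal game heap: Grundy value = 24. Running XOR: 0 XOR 24 = 24
coin game: Grundy value = 63. Running XOR: 24 XOR 63 = 39
Kayles strip: Grundy value = 8. Running XOR: 39 XOR 8 = 47
take-away game: Grundy value = 42. Running XOR: 47 XOR 42 = 5
Nim pile: Grundy value = 44. Running XOR: 5 XOR 44 = 41
The combined Grundy value is 41.

41


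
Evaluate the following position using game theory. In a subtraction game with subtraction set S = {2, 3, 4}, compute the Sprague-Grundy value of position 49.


The subtraction set is S = {2, 3, 4}.
G(k) = mex{ G(k - s) : s in S, s <= k }. We compute iteratively: G(0) = 0.
G(1) = mex({}) = 0
G(2) = mex({0}) = 1
G(3) = mex({0}) = 1
G(4) = mex({0, 1}) = 2
G(5) = mex({0, 1}) = 2
G(6) = mex({1, 2}) = 0
G(7) = mex({1, 2}) = 0
G(8) = mex({0, 2}) = 1
G(9) = mex({0, 2}) = 1
Observe that G(6)..G(9) = 0, 0, 1, 1 repeats G(0)..G(3) = 0, 0, 1, 1.
For k >= max(S) = 4, G(k) is determined by the previous 4 values G(k-4)..G(k-1); a window of 4 consecutive values has recurred shifted by 6, so by induction G(k + 6) = G(k) for all k >= 0: the sequence is periodic from the start with period 6.
One period: G(0..5) = 0, 0, 1, 1, 2, 2.
49 mod 6 = 1, so G(49) = G(1) = 0.

0


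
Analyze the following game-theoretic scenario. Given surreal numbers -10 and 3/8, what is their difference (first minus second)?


x = -10, y = 3/8
Converting to common denominator: 8
x = -80/8, y = 3/8
x - y = -10 - 3/8 = -83/8

-83/8


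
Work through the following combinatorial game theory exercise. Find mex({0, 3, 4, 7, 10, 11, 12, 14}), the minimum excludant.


Set = {0, 3, 4, 7, 10, 11, 12, 14}
0 is in the set.
1 is NOT in the set. This is the mex.
mex = 1

1


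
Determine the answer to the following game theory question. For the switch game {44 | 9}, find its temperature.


The game is {44 | 9}, a switch {a | b} with numbers a > b.
Cooling {a | b} by t gives {a - t | b + t}, which stops being hot when a - t = b + t, i.e. at t = (a - b)/2. So the temperature of a switch is (a - b)/2.
Temperature = (Left option - Right option) / 2
= (44 - (9)) / 2
= 35 / 2
= 35/2

35/2


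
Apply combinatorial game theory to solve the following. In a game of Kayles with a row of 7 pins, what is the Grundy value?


Kayles: a move removes 1 or 2 adjacent pins from a contiguous row.
Removing pins from a row of k leaves two independent rows (a, b) with a + b = k - 1 (one pin) or a + b = k - 2 (two pins); an end removal gives a = 0.
By Sprague-Grundy, G(k) = mex{ G(a) XOR G(b) } over all these splits. G(0) = 0.
G(1): splits (0,0):0^0=0 -> mex({0}) = 1
G(2): splits (0,1):0^1=1 (0,0):0^0=0 -> mex({0, 1}) = 2
G(3): splits (0,2):0^2=2 (1,1):1^1=0 (0,1):0^1=1 -> mex({0, 1, 2}) = 3
G(4): splits (0,3):0^3=3 (1,2):1^2=3 (0,2):0^2=2 (1,1):1^1=0 -> mex({0, 2, 3}) = 1
G(5): splits (0,4):0^1=1 (1,3):1^3=2 (2,2):2^2=0 (0,3):0^3=3 (1,2):1^2=3 -> mex({0, 1, 2, 3}) = 4
G(6) = mex({0, 1, 2, 4}) = 3
G(7) = mex({0, 1, 3, 4, 5}) = 2
Therefore G(7) = 2.

2


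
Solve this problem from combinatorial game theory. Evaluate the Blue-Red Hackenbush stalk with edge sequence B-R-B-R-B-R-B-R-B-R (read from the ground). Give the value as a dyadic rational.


Edges (from ground): B-R-B-R-B-R-B-R-B-R
By Berlekamp's sign-expansion rule, a Blue-Red Hackenbush stalk has the value of the surreal number whose sign sequence is the edge sequence with B -> + and R -> -.
Sign sequence: +-+-+-+-+-
Trace the sign expansion in the surreal number tree, starting from 0:
Edge 1: B (sign +) -> bounds (0, +inf), value = 1
Edge 2: R (sign -) -> bounds (0, 1), value = 1/2
Edge 3: B (sign +) -> bounds (1/2, 1), value = 3/4
Edge 4: R (sign -) -> bounds (1/2, 3/4), value = 5/8
Edge 5: B (sign +) -> bounds (5/8, 3/4), value = 11/16
Edge 6: R (sign -) -> bounds (5/8, 11/16), value = 21/32
Edge 7: B (sign +) -> bounds (21/32, 11/16), value = 43/64
Edge 8: R (sign -) -> bounds (21/32, 43/64), value = 85/128
Edge 9: B (sign +) -> bounds (85/128, 43/64), value = 171/256
Edge 10: R (sign -) -> bounds (85/128, 171/256), value = 341/512
Game value = 341/512

341/512


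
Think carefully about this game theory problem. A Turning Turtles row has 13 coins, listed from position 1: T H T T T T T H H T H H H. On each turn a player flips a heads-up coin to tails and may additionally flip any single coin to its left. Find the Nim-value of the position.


Coins: T H T T T T T H H T H H H
Key fact: a single head at position k behaves exactly like a Nim heap of size k (turning it to T and optionally flipping a coin at j < k corresponds to moving the heap from k to j, or to 0), and heads combine as a disjunctive sum (two heads at the same place would cancel, matching j XOR j = 0). So the Nim-value is the XOR of the 1-indexed positions of the heads.
Face-up positions (1-indexed): [2, 8, 9, 11, 12, 13]
XOR 0 with 2: 0 XOR 2 = 2
XOR 2 with 8: 2 XOR 8 = 10
XOR 10 with 9: 10 XOR 9 = 3
XOR 3 with 11: 3 XOR 11 = 8
XOR 8 with 12: 8 XOR 12 = 4
XOR 4 with 13: 4 XOR 13 = 9
Nim-value = 9

9


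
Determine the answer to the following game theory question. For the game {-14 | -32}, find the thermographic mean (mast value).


Game = {-14 | -32}, a switch {a | b} with numbers a > b.
Its thermograph has left wall a - t and right wall b + t, which meet at t = (a - b)/2, where both equal (a + b)/2. So the mast (mean value) is at (a + b)/2.
Mean = (-14 + (-32))/2 = -46/2 = -23

-23


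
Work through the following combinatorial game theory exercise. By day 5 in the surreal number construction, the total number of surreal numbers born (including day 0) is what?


Day 0: {|} = 0 is born. Count = 1.
Day n: the number of surreal numbers born by day n is 2^(n+1) - 1.
By day 0: 2^1 - 1 = 1
By day 1: 2^2 - 1 = 3
By day 2: 2^3 - 1 = 7
By day 3: 2^4 - 1 = 15
By day 4: 2^5 - 1 = 31
By day 5: 2^6 - 1 = 63
By day 5: 63 surreal numbers.

63


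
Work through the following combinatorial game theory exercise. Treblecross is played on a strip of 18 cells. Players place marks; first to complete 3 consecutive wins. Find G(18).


Treblecross: place X on empty cells; 3-in-a-row wins.
Playing within two cells of an existing X lets the opponent win at once, so sensible play treats the cells i-2..i+2 around each X as dead. The player left with no safe cell loses, so this is a normal-play take-away game on strips of safe cells.
Placing X at cell i (0-indexed) of a strip of k safe cells leaves independent strips of sizes max(0, i-2) and max(0, k-i-3). Hence G(k) = mex{ G(max(0,i-2)) XOR G(max(0,k-i-3)) : 0 <= i < k }, with G(0) = 0.
G(1): splits (0,0):0^0=0 -> mex({0}) = 1
G(2): splits (0,0):0^0=0 -> mex({0}) = 1
G(3): splits (0,0):0^0=0 -> mex({0}) = 1
G(4): splits (0,1):0^1=1 (0,0):0^0=0 -> mex({0, 1}) = 2
G(5): splits (0,2):0^1=1 (0,1):0^1=1 (0,0):0^0=0 -> mex({0, 1}) = 2
G(6) = mex({1}) = 0
G(7) = mex({0, 1, 2}) = 3
G(8) = mex({0, 1, 2}) = 3
G(9) = mex({0, 2}) = 1
G(10) = mex({0, 2, 3}) = 1
G(11) = mex({0, 3}) = 1
G(12) = mex({1, 3}) = 0
G(13) = mex({0, 1, 2, 3}) = 4
G(14) = mex({0, 1, 2}) = 3
G(15) = mex({0, 1, 2}) = 3
G(16) = mex({0, 1, 2, 4}) = 3
G(17) = mex({0, 1, 3, 4}) = 2
G(18) = mex({0, 1, 3, 4}) = 2
Therefore G(18) = 2.

2


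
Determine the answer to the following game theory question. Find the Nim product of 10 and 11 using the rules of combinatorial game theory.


Nim multiplication is bilinear over XOR: (u XOR v) * w = (u*w) XOR (v*w).
So we split each operand into its bit components and XOR the pairwise Nim products.
10 = 2 + 8 (as XOR of powers of 2).
11 = 1 + 2 + 8 (as XOR of powers of 2).
Using the standard Nim-product table on single bits:
  2*2 = 3,   2*4 = 8,   2*8 = 12,
  4*4 = 6,   4*8 = 11,  8*8 = 13,
and  1*x = x (identity), k*l = l*k (commutative).
Pairwise Nim products:
  2 * 1 = 2
  2 * 2 = 3
  2 * 8 = 12
  8 * 1 = 8
  8 * 2 = 12
  8 * 8 = 13
XOR them: 2 XOR 3 XOR 12 XOR 8 XOR 12 XOR 13 = 4.
Result: 10 * 11 = 4 (in Nim).

4


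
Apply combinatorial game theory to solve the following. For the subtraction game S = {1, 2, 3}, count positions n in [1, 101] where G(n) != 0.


Subtraction set S = {1, 2, 3}, so G(n) = n mod 4.
G(n) = 0 when n is a multiple of 4.
Multiples of 4 in [1, 101]: 25
N-positions (nonzero Grundy) = 101 - 25 = 76

76


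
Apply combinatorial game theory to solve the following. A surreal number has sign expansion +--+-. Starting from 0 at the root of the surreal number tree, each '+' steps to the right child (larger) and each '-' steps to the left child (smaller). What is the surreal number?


Sign expansion: +--+-
Rule: track bounds (lo, hi), initially (-inf, +inf). On '+', the current value becomes lo and we move to the simplest number in (value, hi): value + 1 if hi = +inf, otherwise the midpoint (value + hi)/2. On '-', the current value becomes hi and we move to value - 1 if lo = -inf, otherwise the midpoint (lo + value)/2.
Start at 0.
Step 1: sign = +, move right. Bounds: (0, +inf). Value = 1
Step 2: sign = -, move left. Bounds: (0, 1). Value = 1/2
Step 3: sign = -, move left. Bounds: (0, 1/2). Value = 1/4
Step 4: sign = +, move right. Bounds: (1/4, 1/2). Value = 3/8
Step 5: sign = -, move left. Bounds: (1/4, 3/8). Value = 5/16
The surreal number with sign expansion +--+- is 5/16.

5/16


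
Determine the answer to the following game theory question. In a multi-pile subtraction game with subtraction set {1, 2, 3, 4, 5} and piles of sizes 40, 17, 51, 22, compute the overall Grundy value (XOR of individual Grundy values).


Subtraction set: {1, 2, 3, 4, 5}
For this subtraction set, G(n) = n mod 6 (period = max + 1 = 6).
Pile 1 (size 40): G(40) = 40 mod 6 = 4
Pile 2 (size 17): G(17) = 17 mod 6 = 5
Pile 3 (size 51): G(51) = 51 mod 6 = 3
Pile 4 (size 22): G(22) = 22 mod 6 = 4
Total Grundy value = XOR of all: 4 XOR 5 XOR 3 XOR 4 = 6

6


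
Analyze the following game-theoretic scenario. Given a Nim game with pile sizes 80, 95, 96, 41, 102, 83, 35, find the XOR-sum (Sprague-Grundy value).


We need the XOR (exclusive or) of all pile sizes.
After XOR-ing pile 1 (size 80): 0 XOR 80 = 80
After XOR-ing pile 2 (size 95): 80 XOR 95 = 15
After XOR-ing pile 3 (size 96): 15 XOR 96 = 111
After XOR-ing pile 4 (size 41): 111 XOR 41 = 70
After XOR-ing pile 5 (size 102): 70 XOR 102 = 32
After XOR-ing pile 6 (size 83): 32 XOR 83 = 115
After XOR-ing pile 7 (size 35): 115 XOR 35 = 80
The Nim-value of this position is 80.

80


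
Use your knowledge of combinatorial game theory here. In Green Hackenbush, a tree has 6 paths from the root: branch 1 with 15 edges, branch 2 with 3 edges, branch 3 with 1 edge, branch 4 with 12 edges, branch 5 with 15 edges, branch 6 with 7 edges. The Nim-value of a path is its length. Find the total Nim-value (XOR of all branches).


The tree has 6 branches from the ground vertex.
In Green Hackenbush, the Nim-value of a simple path of length k is k.
Branch 1: length 15, Nim-value = 15
Branch 2: length 3, Nim-value = 3
Branch 3: length 1, Nim-value = 1
Branch 4: length 12, Nim-value = 12
Branch 5: length 15, Nim-value = 15
Branch 6: length 7, Nim-value = 7
Total Nim-value = XOR of all branch values:
0 XOR 15 = 15
15 XOR 3 = 12
12 XOR 1 = 13
13 XOR 12 = 1
1 XOR 15 = 14
14 XOR 7 = 9
Nim-value of the tree = 9

9


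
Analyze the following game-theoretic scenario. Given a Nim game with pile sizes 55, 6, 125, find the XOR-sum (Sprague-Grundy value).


We need the XOR (exclusive or) of all pile sizes.
After XOR-ing pile 1 (size 55): 0 XOR 55 = 55
After XOR-ing pile 2 (size 6): 55 XOR 6 = 49
After XOR-ing pile 3 (size 125): 49 XOR 125 = 76
The Nim-value of this position is 76.

76


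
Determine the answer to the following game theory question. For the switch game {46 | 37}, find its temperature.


The game is {46 | 37}, a switch {a | b} with numbers a > b.
Cooling {a | b} by t gives {a - t | b + t}, which stops being hot when a - t = b + t, i.e. at t = (a - b)/2. So the temperature of a switch is (a - b)/2.
Temperature = (Left option - Right option) / 2
= (46 - (37)) / 2
= 9 / 2
= 9/2

9/2


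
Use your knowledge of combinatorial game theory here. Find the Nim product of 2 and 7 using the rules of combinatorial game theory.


Nim multiplication is bilinear over XOR: (u XOR v) * w = (u*w) XOR (v*w).
So we split each operand into its bit components and XOR the pairwise Nim products.
2 = 2 (as XOR of powers of 2).
7 = 1 + 2 + 4 (as XOR of powers of 2).
Using the standard Nim-product table on single bits:
  2*2 = 3,   2*4 = 8,   2*8 = 12,
  4*4 = 6,   4*8 = 11,  8*8 = 13,
and  1*x = x (identity), k*l = l*k (commutative).
Pairwise Nim products:
  2 * 1 = 2
  2 * 2 = 3
  2 * 4 = 8
XOR them: 2 XOR 3 XOR 8 = 9.
Result: 2 * 7 = 9 (in Nim).

9


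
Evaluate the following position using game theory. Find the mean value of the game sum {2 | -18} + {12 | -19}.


G1 = {2 | -18}, G2 = {12 | -19}
Each is a switch {a | b} with numbers a > b; its mean value is (a + b)/2, and mean value is additive over game sums: m(G1 + G2) = m(G1) + m(G2).
Mean of G1 = (2 + (-18))/2 = -16/2 = -8
Mean of G2 = (12 + (-19))/2 = -7/2 = -7/2
Mean of G1 + G2 = -8 + -7/2 = -23/2

-23/2


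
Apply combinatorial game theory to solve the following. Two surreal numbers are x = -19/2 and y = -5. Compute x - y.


x = -19/2, y = -5
Converting to common denominator: 2
x = -19/2, y = -10/2
x - y = -19/2 - -5 = -9/2

-9/2


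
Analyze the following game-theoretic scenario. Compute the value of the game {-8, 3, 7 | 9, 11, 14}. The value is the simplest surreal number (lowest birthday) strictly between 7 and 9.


Left options: {-8, 3, 7}, max = 7
Right options: {9, 11, 14}, min = 9
All options are numbers and max(Left) < min(Right), so by the simplicity theorem the value is the simplest (earliest-born) number strictly between 7 and 9.
The only integer strictly between 7 and 9 is 8.
No non-integer in the interval can be simpler: if x is a non-integer in the interval, then floor(x) or ceil(x) also lies in the interval (the interval contains an integer), and both are proper prefixes of x's sign expansion, i.e. born earlier. So the game value is 8.
Game value = 8

8


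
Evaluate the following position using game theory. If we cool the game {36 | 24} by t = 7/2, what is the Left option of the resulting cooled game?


Original game: {36 | 24} (a switch {a | b} with a > b).
Cooling by t (for t below the temperature (a - b)/2 = 6) taxes each move by t: {a | b} cooled by t is {a - t | b + t}.
Cooling amount: t = 7/2
Cooled Left option: 36 - 7/2 = 65/2
Cooled Right option: 24 + 7/2 = 55/2
Cooled game: {65/2 | 55/2}
Left option = 65/2

65/2


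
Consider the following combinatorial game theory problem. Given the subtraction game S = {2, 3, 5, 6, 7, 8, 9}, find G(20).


The subtraction set is S = {2, 3, 5, 6, 7, 8, 9}.
G(k) = mex{ G(k - s) : s in S, s <= k }. We compute iteratively: G(0) = 0.
G(1) = mex({}) = 0
G(2) = mex({0}) = 1
G(3) = mex({0}) = 1
G(4) = mex({0, 1}) = 2
G(5) = mex({0, 1}) = 2
G(6) = mex({0, 1, 2}) = 3
G(7) = mex({0, 1, 2}) = 3
G(8) = mex({0, 1, 2, 3}) = 4
G(9) = mex({0, 1, 2, 3}) = 4
G(10) = mex({0, 1, 2, 3, 4}) = 5
G(11) = mex({1, 2, 3, 4}) = 0
G(12) = mex({1, 2, 3, 4, 5}) = 0
G(13) = mex({0, 2, 3, 4, 5}) = 1
G(14) = mex({0, 2, 3, 4}) = 1
G(15) = mex({0, 1, 3, 4, 5}) = 2
G(16) = mex({0, 1, 3, 4, 5}) = 2
G(17) = mex({0, 1, 2, 4, 5}) = 3
G(18) = mex({0, 1, 2, 4, 5}) = 3
G(19) = mex({0, 1, 2, 3, 5}) = 4
Observe that G(11)..G(19) = 0, 0, 1, 1, 2, 2, 3, 3, 4 repeats G(0)..G(8) = 0, 0, 1, 1, 2, 2, 3, 3, 4.
For k >= max(S) = 9, G(k) is determined by the previous 9 values G(k-9)..G(k-1); a window of 9 consecutive values has recurred shifted by 11, so by induction G(k + 11) = G(k) for all k >= 0: the sequence is periodic from the start with period 11.
One period: G(0..10) = 0, 0, 1, 1, 2, 2, 3, 3, 4, 4, 5.
20 mod 11 = 9, so G(20) = G(9) = 4.

4


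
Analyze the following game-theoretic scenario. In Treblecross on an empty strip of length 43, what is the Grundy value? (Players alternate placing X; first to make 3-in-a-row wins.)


Treblecross: place X on empty cells; 3-in-a-row wins.
Playing within two cells of an existing X lets the opponent win at once, so sensible play treats the cells i-2..i+2 around each X as dead. The player left with no safe cell loses, so this is a normal-play take-away game on strips of safe cells.
Placing X at cell i (0-indexed) of a strip of k safe cells leaves independent strips of sizes max(0, i-2) and max(0, k-i-3). Hence G(k) = mex{ G(max(0,i-2)) XOR G(max(0,k-i-3)) : 0 <= i < k }, with G(0) = 0.
G(1): splits (0,0):0^0=0 -> mex({0}) = 1
G(2): splits (0,0):0^0=0 -> mex({0}) = 1
G(3): splits (0,0):0^0=0 -> mex({0}) = 1
G(4): splits (0,1):0^1=1 (0,0):0^0=0 -> mex({0, 1}) = 2
G(5): splits (0,2):0^1=1 (0,1):0^1=1 (0,0):0^0=0 -> mex({0, 1}) = 2
G(6) = mex({1}) = 0
G(7) = mex({0, 1, 2}) = 3
G(8) = mex({0, 1, 2}) = 3
G(9) = mex({0, 2}) = 1
G(10) = mex({0, 2, 3}) = 1
G(11) = mex({0, 3}) = 1
G(12) = mex({1, 3}) = 0
G(13) = mex({0, 1, 2, 3}) = 4
G(14) = mex({0, 1, 2}) = 3
G(15) = mex({0, 1, 2}) = 3
G(16) = mex({0, 1, 2, 4}) = 3
G(17) = mex({0, 1, 3, 4}) = 2
G(18) = mex({0, 1, 3, 4}) = 2
G(19) = mex({0, 1, 3, 5}) = 2
G(20) = mex({0, 1, 2, 3, 5}) = 4
G(21) = mex({0, 1, 2, 3, 5}) = 4
G(22) = mex({1, 2, 6}) = 0
G(23) = mex({0, 1, 2, 3, 4, 6}) = 5
G(24) = mex({0, 1, 2, 3, 4}) = 5
G(25) = mex({0, 1, 3, 4, 7}) = 2
G(26) = mex({0, 1, 3, 4, 5, 7}) = 2
G(27) = mex({0, 1, 3, 5}) = 2
G(28) = mex({0, 1, 2, 5}) = 3
G(29) = mex({0, 1, 2, 4, 5, 6}) = 3
G(30) = mex({1, 2, 4, 6}) = 0
G(31) = mex({0, 1, 2, 3, 4, 6}) = 5
G(32) = mex({1, 2, 3, 4, 7}) = 0
G(33) = mex({0, 3, 7}) = 1
G(34) = mex({0, 2, 3, 5, 7}) = 1
G(35) = mex({0, 2, 3, 5, 6}) = 1
G(36) = mex({0, 1, 2, 5, 6}) = 3
G(37) = mex({0, 1, 2, 4, 5, 6}) = 3
G(38) = mex({0, 1, 2, 4}) = 3
G(39) = mex({0, 1, 2, 3, 4, 7}) = 5
G(40) = mex({0, 1, 2, 3, 4, 5, 7}) = 6
G(41) = mex({0, 1, 2, 3, 5, 7}) = 4
G(42) = mex({0, 1, 2, 3, 5, 6, 7}) = 4
G(43) = mex({0, 2, 3, 5, 6}) = 1
Therefore G(43) = 1.

1


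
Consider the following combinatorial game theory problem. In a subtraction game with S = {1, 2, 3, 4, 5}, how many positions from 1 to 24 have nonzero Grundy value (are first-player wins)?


Subtraction set S = {1, 2, 3, 4, 5}, so G(n) = n mod 6.
G(n) = 0 when n is a multiple of 6.
Multiples of 6 in [1, 24]: 4
N-positions (nonzero Grundy) = 24 - 4 = 20

20


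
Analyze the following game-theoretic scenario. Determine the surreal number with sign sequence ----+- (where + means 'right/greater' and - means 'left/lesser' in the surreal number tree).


Sign expansion: ----+-
Rule: track bounds (lo, hi), initially (-inf, +inf). On '+', the current value becomes lo and we move to the simplest number in (value, hi): value + 1 if hi = +inf, otherwise the midpoint (value + hi)/2. On '-', the current value becomes hi and we move to value - 1 if lo = -inf, otherwise the midpoint (lo + value)/2.
Start at 0.
Step 1: sign = -, move left. Bounds: (-inf, 0). Value = -1
Step 2: sign = -, move left. Bounds: (-inf, -1). Value = -2
Step 3: sign = -, move left. Bounds: (-inf, -2). Value = -3
Step 4: sign = -, move left. Bounds: (-inf, -3). Value = -4
Step 5: sign = +, move right. Bounds: (-4, -3). Value = -7/2
Step 6: sign = -, move left. Bounds: (-4, -7/2). Value = -15/4
The surreal number with sign expansion ----+- is -15/4.

-15/4


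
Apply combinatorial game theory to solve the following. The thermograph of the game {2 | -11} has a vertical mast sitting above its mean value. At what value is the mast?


Game = {2 | -11}, a switch {a | b} with numbers a > b.
Its thermograph has left wall a - t and right wall b + t, which meet at t = (a - b)/2, where both equal (a + b)/2. So the mast (mean value) is at (a + b)/2.
Mean = (2 + (-11))/2 = -9/2 = -9/2

-9/2


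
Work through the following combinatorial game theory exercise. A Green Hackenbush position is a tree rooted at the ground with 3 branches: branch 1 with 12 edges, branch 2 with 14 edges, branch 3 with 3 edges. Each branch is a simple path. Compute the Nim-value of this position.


The tree has 3 branches from the ground vertex.
In Green Hackenbush, the Nim-value of a simple path of length k is k.
Branch 1: length 12, Nim-value = 12
Branch 2: length 14, Nim-value = 14
Branch 3: length 3, Nim-value = 3
Total Nim-value = XOR of all branch values:
0 XOR 12 = 12
12 XOR 14 = 2
2 XOR 3 = 1
Nim-value of the tree = 1

1


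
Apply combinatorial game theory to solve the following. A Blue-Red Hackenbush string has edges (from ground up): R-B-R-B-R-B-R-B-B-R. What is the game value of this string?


Edges (from ground): R-B-R-B-R-B-R-B-B-R
By Berlekamp's sign-expansion rule, a Blue-Red Hackenbush stalk has the value of the surreal number whose sign sequence is the edge sequence with B -> + and R -> -.
Sign sequence: -+-+-+-++-
Trace the sign expansion in the surreal number tree, starting from 0:
Edge 1: R (sign -) -> bounds (-inf, 0), value = -1
Edge 2: B (sign +) -> bounds (-1, 0), value = -1/2
Edge 3: R (sign -) -> bounds (-1, -1/2), value = -3/4
Edge 4: B (sign +) -> bounds (-3/4, -1/2), value = -5/8
Edge 5: R (sign -) -> bounds (-3/4, -5/8), value = -11/16
Edge 6: B (sign +) -> bounds (-11/16, -5/8), value = -21/32
Edge 7: R (sign -) -> bounds (-11/16, -21/32), value = -43/64
Edge 8: B (sign +) -> bounds (-43/64, -21/32), value = -85/128
Edge 9: B (sign +) -> bounds (-85/128, -21/32), value = -169/256
Edge 10: R (sign -) -> bounds (-85/128, -169/256), value = -339/512
Game value = -339/512

-339/512


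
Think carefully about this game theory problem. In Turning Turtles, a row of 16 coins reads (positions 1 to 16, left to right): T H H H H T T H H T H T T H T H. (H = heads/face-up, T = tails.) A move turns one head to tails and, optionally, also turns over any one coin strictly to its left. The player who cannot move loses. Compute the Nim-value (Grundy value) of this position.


Coins: T H H H H T T H H T H T T H T H
Key fact: a single head at position k behaves exactly like a Nim heap of size k (turning it to T and optionally flipping a coin at j < k corresponds to moving the heap from k to j, or to 0), and heads combine as a disjunctive sum (two heads at the same place would cancel, matching j XOR j = 0). So the Nim-value is the XOR of the 1-indexed positions of the heads.
Face-up positions (1-indexed): [2, 3, 4, 5, 8, 9, 11, 14, 16]
XOR 0 with 2: 0 XOR 2 = 2
XOR 2 with 3: 2 XOR 3 = 1
XOR 1 with 4: 1 XOR 4 = 5
XOR 5 with 5: 5 XOR 5 = 0
XOR 0 with 8: 0 XOR 8 = 8
XOR 8 with 9: 8 XOR 9 = 1
XOR 1 with 11: 1 XOR 11 = 10
XOR 10 with 14: 10 XOR 14 = 4
XOR 4 with 16: 4 XOR 16 = 20
Nim-value = 20

20


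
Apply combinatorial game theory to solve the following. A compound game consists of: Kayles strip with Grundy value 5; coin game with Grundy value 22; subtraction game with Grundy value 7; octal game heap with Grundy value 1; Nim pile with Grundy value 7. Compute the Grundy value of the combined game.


By the Sprague-Grundy theorem, the Grundy value of a sum of games is the XOR of individual Grundy values.
Kayles strip: Grundy value = 5. Running XOR: 0 XOR 5 = 5
coin game: Grundy value = 22. Running XOR: 5 XOR 22 = 19
subtraction game: Grundy value = 7. Running XOR: 19 XOR 7 = 20
octal game heap: Grundy value = 1. Running XOR: 20 XOR 1 = 21
Nim pile: Grundy value = 7. Running XOR: 21 XOR 7 = 18
The combined Grundy value is 18.

18


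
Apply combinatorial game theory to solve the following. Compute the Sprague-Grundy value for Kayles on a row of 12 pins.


Kayles: a move removes 1 or 2 adjacent pins from a contiguous row.
Removing pins from a row of k leaves two independent rows (a, b) with a + b = k - 1 (one pin) or a + b = k - 2 (two pins); an end removal gives a = 0.
By Sprague-Grundy, G(k) = mex{ G(a) XOR G(b) } over all these splits. G(0) = 0.
G(1): splits (0,0):0^0=0 -> mex({0}) = 1
G(2): splits (0,1):0^1=1 (0,0):0^0=0 -> mex({0, 1}) = 2
G(3): splits (0,2):0^2=2 (1,1):1^1=0 (0,1):0^1=1 -> mex({0, 1, 2}) = 3
G(4): splits (0,3):0^3=3 (1,2):1^2=3 (0,2):0^2=2 (1,1):1^1=0 -> mex({0, 2, 3}) = 1
G(5): splits (0,4):0^1=1 (1,3):1^3=2 (2,2):2^2=0 (0,3):0^3=3 (1,2):1^2=3 -> mex({0, 1, 2, 3}) = 4
G(6) = mex({0, 1, 2, 4}) = 3
G(7) = mex({0, 1, 3, 4, 5}) = 2
G(8) = mex({0, 2, 3, 5, 6}) = 1
G(9) = mex({0, 1, 2, 3, 6, 7}) = 4
G(10) = mex({0, 1, 3, 4, 5, 7}) = 2
G(11) = mex({0, 1, 2, 3, 4, 5}) = 6
G(12) = mex({0, 1, 2, 3, 5, 6, 7}) = 4
Therefore G(12) = 4.

4


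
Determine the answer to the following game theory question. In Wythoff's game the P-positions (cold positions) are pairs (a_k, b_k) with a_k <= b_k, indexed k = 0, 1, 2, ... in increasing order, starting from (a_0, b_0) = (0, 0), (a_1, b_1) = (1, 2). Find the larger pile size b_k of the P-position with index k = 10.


By Wythoff's theorem, a_k = floor(k * phi) and b_k = floor(k * phi^2) = a_k + k, where phi = (1 + sqrt(5))/2 is the golden ratio.
phi = (1 + sqrt(5))/2 = 1.618034
phi^2 = phi + 1 = 2.618034
k = 10
k * phi^2 = 10 * 2.618034 = 26.180340
b_10 = floor(k * phi^2) = 26 (check: a_10 + k = 16 + 10 = 26)

26


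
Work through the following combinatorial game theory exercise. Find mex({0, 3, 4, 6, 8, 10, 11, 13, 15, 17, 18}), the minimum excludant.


Set = {0, 3, 4, 6, 8, 10, 11, 13, 15, 17, 18}
0 is in the set.
1 is NOT in the set. This is the mex.
mex = 1

1


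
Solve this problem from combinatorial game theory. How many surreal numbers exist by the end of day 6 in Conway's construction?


Day 0: {|} = 0 is born. Count = 1.
Day n: the number of surreal numbers born by day n is 2^(n+1) - 1.
By day 0: 2^1 - 1 = 1
By day 1: 2^2 - 1 = 3
By day 2: 2^3 - 1 = 7
By day 3: 2^4 - 1 = 15
By day 4: 2^5 - 1 = 31
By day 5: 2^6 - 1 = 63
By day 6: 2^7 - 1 = 127
By day 6: 127 surreal numbers.

127


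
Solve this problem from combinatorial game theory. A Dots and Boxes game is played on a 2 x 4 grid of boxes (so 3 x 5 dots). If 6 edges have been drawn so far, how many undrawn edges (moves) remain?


Grid: 2 x 4 boxes, i.e. 3 rows and 5 columns of dots.
Horizontal edges: (rows + 1) * cols = 3 * 4 = 12
Vertical edges: rows * (cols + 1) = 2 * 5 = 10
Total edges: 12 + 10 = 22
Edges drawn: 6
Remaining: 22 - 6 = 16

16


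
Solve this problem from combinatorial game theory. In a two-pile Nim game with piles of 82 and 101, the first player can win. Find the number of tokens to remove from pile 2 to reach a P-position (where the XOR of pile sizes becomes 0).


Piles: 82 and 101
Current XOR: 82 XOR 101 = 55 (non-zero, so this is an N-position).
To make the XOR zero, we need to find a move that balances the piles.
For pile 2 (size 101): target = 101 XOR 55 = 82
We reduce pile 2 from 101 to 82.
Tokens removed: 101 - 82 = 19
Verification: 82 XOR 82 = 0

19


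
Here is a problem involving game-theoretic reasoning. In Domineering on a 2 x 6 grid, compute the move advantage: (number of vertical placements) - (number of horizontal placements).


Board is 2 x 6 (rows x cols).
Left (vertical) placements: (rows-1) * cols = 1 * 6 = 6
Right (horizontal) placements: rows * (cols-1) = 2 * 5 = 10
Advantage = Left - Right = 6 - 10 = -4

-4


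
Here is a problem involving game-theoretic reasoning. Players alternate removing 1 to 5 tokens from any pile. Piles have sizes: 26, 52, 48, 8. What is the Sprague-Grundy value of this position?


Subtraction set: {1, 2, 3, 4, 5}
For this subtraction set, G(n) = n mod 6 (period = max + 1 = 6).
Pile 1 (size 26): G(26) = 26 mod 6 = 2
Pile 2 (size 52): G(52) = 52 mod 6 = 4
Pile 3 (size 48): G(48) = 48 mod 6 = 0
Pile 4 (size 8): G(8) = 8 mod 6 = 2
Total Grundy value = XOR of all: 2 XOR 4 XOR 0 XOR 2 = 4

4


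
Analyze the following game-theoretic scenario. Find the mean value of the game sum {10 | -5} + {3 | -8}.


G1 = {10 | -5}, G2 = {3 | -8}
Each is a switch {a | b} with numbers a > b; its mean value is (a + b)/2, and mean value is additive over game sums: m(G1 + G2) = m(G1) + m(G2).
Mean of G1 = (10 + (-5))/2 = 5/2 = 5/2
Mean of G2 = (3 + (-8))/2 = -5/2 = -5/2
Mean of G1 + G2 = 5/2 + -5/2 = 0

0


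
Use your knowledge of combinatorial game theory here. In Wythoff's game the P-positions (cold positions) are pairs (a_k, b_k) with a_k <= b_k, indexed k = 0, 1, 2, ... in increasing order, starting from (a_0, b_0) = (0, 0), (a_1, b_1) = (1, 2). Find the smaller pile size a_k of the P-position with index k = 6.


By Wythoff's theorem, a_k = floor(k * phi) and b_k = floor(k * phi^2) = a_k + k, where phi = (1 + sqrt(5))/2 is the golden ratio.
phi = (1 + sqrt(5))/2 = 1.618034
k = 6
k * phi = 6 * 1.618034 = 9.708204
a_6 = floor(k * phi) = 9

9


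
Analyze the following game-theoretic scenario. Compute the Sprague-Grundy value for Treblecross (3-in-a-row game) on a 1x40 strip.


Treblecross: place X on empty cells; 3-in-a-row wins.
Playing within two cells of an existing X lets the opponent win at once, so sensible play treats the cells i-2..i+2 around each X as dead. The player left with no safe cell loses, so this is a normal-play take-away game on strips of safe cells.
Placing X at cell i (0-indexed) of a strip of k safe cells leaves independent strips of sizes max(0, i-2) and max(0, k-i-3). Hence G(k) = mex{ G(max(0,i-2)) XOR G(max(0,k-i-3)) : 0 <= i < k }, with G(0) = 0.
G(1): splits (0,0):0^0=0 -> mex({0}) = 1
G(2): splits (0,0):0^0=0 -> mex({0}) = 1
G(3): splits (0,0):0^0=0 -> mex({0}) = 1
G(4): splits (0,1):0^1=1 (0,0):0^0=0 -> mex({0, 1}) = 2
G(5): splits (0,2):0^1=1 (0,1):0^1=1 (0,0):0^0=0 -> mex({0, 1}) = 2
G(6) = mex({1}) = 0
G(7) = mex({0, 1, 2}) = 3
G(8) = mex({0, 1, 2}) = 3
G(9) = mex({0, 2}) = 1
G(10) = mex({0, 2, 3}) = 1
G(11) = mex({0, 3}) = 1
G(12) = mex({1, 3}) = 0
G(13) = mex({0, 1, 2, 3}) = 4
G(14) = mex({0, 1, 2}) = 3
G(15) = mex({0, 1, 2}) = 3
G(16) = mex({0, 1, 2, 4}) = 3
G(17) = mex({0, 1, 3, 4}) = 2
G(18) = mex({0, 1, 3, 4}) = 2
G(19) = mex({0, 1, 3, 5}) = 2
G(20) = mex({0, 1, 2, 3, 5}) = 4
G(21) = mex({0, 1, 2, 3, 5}) = 4
G(22) = mex({1, 2, 6}) = 0
G(23) = mex({0, 1, 2, 3, 4, 6}) = 5
G(24) = mex({0, 1, 2, 3, 4}) = 5
G(25) = mex({0, 1, 3, 4, 7}) = 2
G(26) = mex({0, 1, 3, 4, 5, 7}) = 2
G(27) = mex({0, 1, 3, 5}) = 2
G(28) = mex({0, 1, 2, 5}) = 3
G(29) = mex({0, 1, 2, 4, 5, 6}) = 3
G(30) = mex({1, 2, 4, 6}) = 0
G(31) = mex({0, 1, 2, 3, 4, 6}) = 5
G(32) = mex({1, 2, 3, 4, 7}) = 0
G(33) = mex({0, 3, 7}) = 1
G(34) = mex({0, 2, 3, 5, 7}) = 1
G(35) = mex({0, 2, 3, 5, 6}) = 1
G(36) = mex({0, 1, 2, 5, 6}) = 3
G(37) = mex({0, 1, 2, 4, 5, 6}) = 3
G(38) = mex({0, 1, 2, 4}) = 3
G(39) = mex({0, 1, 2, 3, 4, 7}) = 5
G(40) = mex({0, 1, 2, 3, 4, 5, 7}) = 6
Therefore G(40) = 6.

6


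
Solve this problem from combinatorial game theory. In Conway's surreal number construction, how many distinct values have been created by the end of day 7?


Day 0: {|} = 0 is born. Count = 1.
Day n: the number of surreal numbers born by day n is 2^(n+1) - 1.
By day 0: 2^1 - 1 = 1
By day 1: 2^2 - 1 = 3
By day 2: 2^3 - 1 = 7
By day 3: 2^4 - 1 = 15
By day 4: 2^5 - 1 = 31
By day 5: 2^6 - 1 = 63
By day 6: 2^7 - 1 = 127
By day 7: 2^8 - 1 = 255
By day 7: 255 surreal numbers.

255


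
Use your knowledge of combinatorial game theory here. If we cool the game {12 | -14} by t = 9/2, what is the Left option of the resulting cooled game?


Original game: {12 | -14} (a switch {a | b} with a > b).
Cooling by t (for t below the temperature (a - b)/2 = 13) taxes each move by t: {a | b} cooled by t is {a - t | b + t}.
Cooling amount: t = 9/2
Cooled Left option: 12 - 9/2 = 15/2
Cooled Right option: -14 + 9/2 = -19/2
Cooled game: {15/2 | -19/2}
Left option = 15/2

15/2


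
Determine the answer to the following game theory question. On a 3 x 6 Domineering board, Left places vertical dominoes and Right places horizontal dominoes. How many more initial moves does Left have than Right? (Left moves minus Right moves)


Board is 3 x 6 (rows x cols).
Left (vertical) placements: (rows-1) * cols = 2 * 6 = 12
Right (horizontal) placements: rows * (cols-1) = 3 * 5 = 15
Advantage = Left - Right = 12 - 15 = -3

-3


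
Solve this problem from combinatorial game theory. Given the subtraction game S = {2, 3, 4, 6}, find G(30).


The subtraction set is S = {2, 3, 4, 6}.
G(k) = mex{ G(k - s) : s in S, s <= k }. We compute iteratively: G(0) = 0.
G(1) = mex({}) = 0
G(2) = mex({0}) = 1
G(3) = mex({0}) = 1
G(4) = mex({0, 1}) = 2
G(5) = mex({0, 1}) = 2
G(6) = mex({0, 1, 2}) = 3
G(7) = mex({0, 1, 2}) = 3
G(8) = mex({1, 2, 3}) = 0
G(9) = mex({1, 2, 3}) = 0
G(10) = mex({0, 2, 3}) = 1
G(11) = mex({0, 2, 3}) = 1
G(12) = mex({0, 1, 3}) = 2
G(13) = mex({0, 1, 3}) = 2
Observe that G(8)..G(13) = 0, 0, 1, 1, 2, 2 repeats G(0)..G(5) = 0, 0, 1, 1, 2, 2.
For k >= max(S) = 6, G(k) is determined by the previous 6 values G(k-6)..G(k-1); a window of 6 consecutive values has recurred shifted by 8, so by induction G(k + 8) = G(k) for all k >= 0: the sequence is periodic from the start with period 8.
One period: G(0..7) = 0, 0, 1, 1, 2, 2, 3, 3.
30 mod 8 = 6, so G(30) = G(6) = 3.

3


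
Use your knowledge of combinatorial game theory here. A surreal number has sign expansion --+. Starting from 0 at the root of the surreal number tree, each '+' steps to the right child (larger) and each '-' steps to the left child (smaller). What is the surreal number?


Sign expansion: --+
Rule: track bounds (lo, hi), initially (-inf, +inf). On '+', the current value becomes lo and we move to the simplest number in (value, hi): value + 1 if hi = +inf, otherwise the midpoint (value + hi)/2. On '-', the current value becomes hi and we move to value - 1 if lo = -inf, otherwise the midpoint (lo + value)/2.
Start at 0.
Step 1: sign = -, move left. Bounds: (-inf, 0). Value = -1
Step 2: sign = -, move left. Bounds: (-inf, -1). Value = -2
Step 3: sign = +, move right. Bounds: (-2, -1). Value = -3/2
The surreal number with sign expansion --+ is -3/2.

-3/2


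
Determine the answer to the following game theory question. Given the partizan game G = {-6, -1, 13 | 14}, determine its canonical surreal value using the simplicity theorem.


Left options: {-6, -1, 13}, max = 13
Right options: {14}, min = 14
All options are numbers and max(Left) < min(Right), so by the simplicity theorem the value is the simplest (earliest-born) number strictly between 13 and 14.
No integer lies strictly between 13 and 14, so the value is the dyadic rational m/2^k in the interval with the smallest k (then m odd); search k = 1, 2, ...:
Denominator 2: 27/2 lies strictly between 13 and 14 -- found.
The simplest number in the interval is 27/2.
Game value = 27/2

27/2


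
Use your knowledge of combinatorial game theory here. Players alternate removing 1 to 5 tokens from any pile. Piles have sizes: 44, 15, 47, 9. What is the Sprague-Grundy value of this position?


Subtraction set: {1, 2, 3, 4, 5}
For this subtraction set, G(n) = n mod 6 (period = max + 1 = 6).
Pile 1 (size 44): G(44) = 44 mod 6 = 2
Pile 2 (size 15): G(15) = 15 mod 6 = 3
Pile 3 (size 47): G(47) = 47 mod 6 = 5
Pile 4 (size 9): G(9) = 9 mod 6 = 3
Total Grundy value = XOR of all: 2 XOR 3 XOR 5 XOR 3 = 7

7
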